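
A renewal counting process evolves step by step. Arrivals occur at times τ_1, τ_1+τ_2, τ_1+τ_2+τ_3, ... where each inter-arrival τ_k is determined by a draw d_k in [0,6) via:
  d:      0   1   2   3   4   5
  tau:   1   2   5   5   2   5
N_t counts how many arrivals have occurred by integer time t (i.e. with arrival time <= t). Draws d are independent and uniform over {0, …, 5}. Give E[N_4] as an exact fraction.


1015/1296

Inter-arrival values over d=0..5: [1, 2, 5, 5, 2, 5]
Each d has probability 1/6, so the pmf of τ is: f(1) = 1/6, f(2) = 1/3, f(5) = 1/2
Renewal equation for m(n) = E[N_n]: condition on τ_1 = k (if k <= n, one arrival plus a fresh copy on the remaining n−k steps): m(n) = F(n) + Σ_{k<=n} f(k)·m(n−k), where F(n) = P(τ <= n) and m(0) = 0
m(1) = F(1) = 1/6
m(2) = F(2) + f(1)·m(1) = 1/2 + 1/6·1/6 = 19/36
m(3) = F(3) + f(1)·m(2) + f(2)·m(1) = 1/2 + 1/6·19/36 + 1/3·1/6 = 139/216
m(4) = F(4) + f(1)·m(3) + f(2)·m(2) = 1/2 + 1/6·139/216 + 1/3·19/36 = 1015/1296
E[N_4] = m(4) = 1015/1296


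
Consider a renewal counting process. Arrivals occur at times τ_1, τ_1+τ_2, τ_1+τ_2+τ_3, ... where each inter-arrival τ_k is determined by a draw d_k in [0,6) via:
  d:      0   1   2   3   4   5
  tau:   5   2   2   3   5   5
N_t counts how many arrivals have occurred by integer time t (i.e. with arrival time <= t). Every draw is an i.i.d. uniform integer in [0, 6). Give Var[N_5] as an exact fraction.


Inter-arrival values over d=0..5: [5, 2, 2, 3, 5, 5]
Each d has probability 1/6, so the pmf of τ is: f(2) = 1/3, f(3) = 1/6, f(5) = 1/2
Let p_n(j) = P(N_n = j), with p_0 = [1]. Condition on τ_1: p_n(0) = P(τ > n), and for j >= 1, p_n(j) = Σ_{k<=n} f(k)·p_{n−k}(j−1)
p_1 = [1]  (j = 0)
p_2 = [2/3, 1/3]  (j = 0..1)
p_3 = [1/2, 1/2]  (j = 0..1)
p_4 = [1/2, 7/18, 1/9]  (j = 0..2)
p_5 = [0, 7/9, 2/9]  (j = 0..2)
E[N_5] = Σ j·p_5(j) = 11/9;  E[N_5²] = Σ j²·p_5(j) = 5/3
Var[N_5] = 5/3 − (11/9)² = 14/81

14/81


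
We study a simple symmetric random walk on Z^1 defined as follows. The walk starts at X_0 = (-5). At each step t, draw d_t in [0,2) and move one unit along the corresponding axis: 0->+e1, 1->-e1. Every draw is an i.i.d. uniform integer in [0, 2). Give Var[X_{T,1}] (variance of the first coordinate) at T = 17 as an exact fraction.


17

Outcome values over d=0..1: [1, -1]
Σy = 0, Σy² = 2, M = 2
μ = 0/2 = 0,  σ² = 2/2 − (0)² = 1
Independent increments: Var[X_17] = 17·σ² = 17·(1) = 17


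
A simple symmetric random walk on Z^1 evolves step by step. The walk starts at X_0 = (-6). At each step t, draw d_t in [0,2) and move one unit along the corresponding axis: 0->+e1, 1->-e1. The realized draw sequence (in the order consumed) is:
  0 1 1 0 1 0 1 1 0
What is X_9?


t=0: X=(-6), d=0 → +e1, X_1=(-5)
t=1: X=(-5), d=1 → -e1, X_2=(-6)
t=2: X=(-6), d=1 → -e1, X_3=(-7)
t=3: X=(-7), d=0 → +e1, X_4=(-6)
t=4: X=(-6), d=1 → -e1, X_5=(-7)
t=5: X=(-7), d=0 → +e1, X_6=(-6)
t=6: X=(-6), d=1 → -e1, X_7=(-7)
t=7: X=(-7), d=1 → -e1, X_8=(-8)
t=8: X=(-8), d=0 → +e1, X_9=(-7)

(-7)


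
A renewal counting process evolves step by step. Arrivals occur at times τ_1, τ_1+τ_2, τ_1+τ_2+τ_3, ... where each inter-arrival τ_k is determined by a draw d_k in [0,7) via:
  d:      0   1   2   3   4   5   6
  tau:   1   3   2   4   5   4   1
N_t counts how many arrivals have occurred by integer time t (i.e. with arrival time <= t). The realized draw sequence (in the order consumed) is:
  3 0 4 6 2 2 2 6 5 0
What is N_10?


3

draw d_1=3: τ_1=4, arrival time A_1=4
draw d_2=0: τ_2=1, arrival time A_2=5
draw d_3=4: τ_3=5, arrival time A_3=10
draw d_4=6: τ_4=1, arrival time A_4=11
draw d_5=2: τ_5=2, arrival time A_5=13
draw d_6=2: τ_6=2, arrival time A_6=15
draw d_7=2: τ_7=2, arrival time A_7=17
draw d_8=6: τ_8=1, arrival time A_8=18
draw d_9=5: τ_9=4, arrival time A_9=22
draw d_10=0: τ_10=1, arrival time A_10=23
N_t over t=0..10: 0:0 1:0 2:0 3:0 4:1 5:2 6:2 7:2 8:2 9:2 10:3


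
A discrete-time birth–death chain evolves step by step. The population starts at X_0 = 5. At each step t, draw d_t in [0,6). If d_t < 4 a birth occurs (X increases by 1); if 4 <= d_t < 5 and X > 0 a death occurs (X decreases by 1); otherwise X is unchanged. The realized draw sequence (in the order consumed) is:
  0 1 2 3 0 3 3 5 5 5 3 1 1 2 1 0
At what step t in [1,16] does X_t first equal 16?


14

t=0: X=5, d=0 → birth, X_1=6
t=1: X=6, d=1 → birth, X_2=7
t=2: X=7, d=2 → birth, X_3=8
t=3: X=8, d=3 → birth, X_4=9
t=4: X=9, d=0 → birth, X_5=10
t=5: X=10, d=3 → birth, X_6=11
t=6: X=11, d=3 → birth, X_7=12
t=7: X=12, d=5 → hold, X_8=12
t=8: X=12, d=5 → hold, X_9=12
t=9: X=12, d=5 → hold, X_10=12
t=10: X=12, d=3 → birth, X_11=13
t=11: X=13, d=1 → birth, X_12=14
t=12: X=14, d=1 → birth, X_13=15
t=13: X=15, d=2 → birth, X_14=16
t=14: X=16, d=1 → birth, X_15=17
t=15: X=17, d=0 → birth, X_16=18


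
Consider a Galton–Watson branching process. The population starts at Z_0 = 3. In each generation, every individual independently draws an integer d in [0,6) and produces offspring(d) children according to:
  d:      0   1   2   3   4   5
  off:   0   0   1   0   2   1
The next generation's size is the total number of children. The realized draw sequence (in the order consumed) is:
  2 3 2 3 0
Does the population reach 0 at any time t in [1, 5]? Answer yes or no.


yes

gen 0: Z_0=3, draws=[2, 3, 2], offspring=[1, 0, 1], Z_1=2
gen 1: Z_1=2, draws=[3, 0], offspring=[0, 0], Z_2=0
gen 2: Z_2=0, draws=[], offspring=[], Z_3=0
gen 3: Z_3=0, draws=[], offspring=[], Z_4=0
gen 4: Z_4=0, draws=[], offspring=[], Z_5=0


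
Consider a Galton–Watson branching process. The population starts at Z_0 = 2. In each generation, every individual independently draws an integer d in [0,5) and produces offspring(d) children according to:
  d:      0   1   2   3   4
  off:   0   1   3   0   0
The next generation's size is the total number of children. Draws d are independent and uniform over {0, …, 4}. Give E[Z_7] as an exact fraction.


Outcome values over d=0..4: [0, 1, 3, 0, 0]
Σy = 4, Σy² = 10, M = 5
μ = 4/5 = 4/5,  σ² = 10/5 − (4/5)² = 34/25
E[Z_0] = 2
E[Z_1] = 4/5·E[Z_0] = 8/5
E[Z_2] = 4/5·E[Z_1] = 32/25
E[Z_3] = 4/5·E[Z_2] = 128/125
E[Z_4] = 4/5·E[Z_3] = 512/625
E[Z_5] = 4/5·E[Z_4] = 2048/3125
E[Z_6] = 4/5·E[Z_5] = 8192/15625
E[Z_7] = 4/5·E[Z_6] = 32768/78125

32768/78125


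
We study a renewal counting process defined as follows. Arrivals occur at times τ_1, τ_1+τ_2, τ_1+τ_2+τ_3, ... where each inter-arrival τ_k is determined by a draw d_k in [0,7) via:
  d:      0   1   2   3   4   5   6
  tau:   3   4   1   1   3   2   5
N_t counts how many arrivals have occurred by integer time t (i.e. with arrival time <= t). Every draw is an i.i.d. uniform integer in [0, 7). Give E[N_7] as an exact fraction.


Inter-arrival values over d=0..6: [3, 4, 1, 1, 3, 2, 5]
Each d has probability 1/7, so the pmf of τ is: f(1) = 2/7, f(2) = 1/7, f(3) = 2/7, f(4) = 1/7, f(5) = 1/7
Renewal equation for m(n) = E[N_n]: condition on τ_1 = k (if k <= n, one arrival plus a fresh copy on the remaining n−k steps): m(n) = F(n) + Σ_{k<=n} f(k)·m(n−k), where F(n) = P(τ <= n) and m(0) = 0
m(1) = F(1) = 2/7
m(2) = F(2) + f(1)·m(1) = 3/7 + 2/7·2/7 = 25/49
m(3) = F(3) + f(1)·m(2) + f(2)·m(1) = 5/7 + 2/7·25/49 + 1/7·2/7 = 309/343
m(4) = F(4) + f(1)·m(3) + f(2)·m(2) + f(3)·m(1) = 6/7 + 2/7·309/343 + 1/7·25/49 + 2/7·2/7 = 3047/2401
m(5) = F(5) + f(1)·m(4) + f(2)·m(3) + f(3)·m(2) + f(4)·m(1) = 1 + 2/7·3047/2401 + 1/7·309/343 + 2/7·25/49 + 1/7·2/7 = 28200/16807
m(6) = F(6) + f(1)·m(5) + f(2)·m(4) + f(3)·m(3) + f(4)·m(2) + f(5)·m(1) = 1 + 2/7·28200/16807 + 1/7·3047/2401 + 2/7·309/343 + 1/7·25/49 + 1/7·2/7 = 239037/117649
m(7) = F(7) + f(1)·m(6) + f(2)·m(5) + f(3)·m(4) + f(4)·m(3) + f(5)·m(2) = 1 + 2/7·239037/117649 + 1/7·28200/16807 + 2/7·3047/2401 + 1/7·309/343 + 1/7·25/49 = 1963635/823543
E[N_7] = m(7) = 1963635/823543

1963635/823543


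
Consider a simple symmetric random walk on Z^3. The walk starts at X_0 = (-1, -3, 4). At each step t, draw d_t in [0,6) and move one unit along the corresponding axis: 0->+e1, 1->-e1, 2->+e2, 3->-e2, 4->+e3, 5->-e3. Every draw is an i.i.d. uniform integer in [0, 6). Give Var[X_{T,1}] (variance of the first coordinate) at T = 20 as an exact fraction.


Outcome values over d=0..5: [1, -1, 0, 0, 0, 0]
Σy = 0, Σy² = 2, M = 6
μ = 0/6 = 0,  σ² = 2/6 − (0)² = 1/3
Independent increments: Var[X_20] = 20·σ² = 20·(1/3) = 20/3

20/3


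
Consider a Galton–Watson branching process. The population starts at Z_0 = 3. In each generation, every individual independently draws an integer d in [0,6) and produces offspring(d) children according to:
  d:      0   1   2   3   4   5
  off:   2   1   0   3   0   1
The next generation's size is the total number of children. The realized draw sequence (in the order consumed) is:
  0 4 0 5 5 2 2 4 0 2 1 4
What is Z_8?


gen 0: Z_0=3, draws=[0, 4, 0], offspring=[2, 0, 2], Z_1=4
gen 1: Z_1=4, draws=[5, 5, 2, 2], offspring=[1, 1, 0, 0], Z_2=2
gen 2: Z_2=2, draws=[4, 0], offspring=[0, 2], Z_3=2
gen 3: Z_3=2, draws=[2, 1], offspring=[0, 1], Z_4=1
gen 4: Z_4=1, draws=[4], offspring=[0], Z_5=0
gen 5: Z_5=0, draws=[], offspring=[], Z_6=0
gen 6: Z_6=0, draws=[], offspring=[], Z_7=0
gen 7: Z_7=0, draws=[], offspring=[], Z_8=0

0


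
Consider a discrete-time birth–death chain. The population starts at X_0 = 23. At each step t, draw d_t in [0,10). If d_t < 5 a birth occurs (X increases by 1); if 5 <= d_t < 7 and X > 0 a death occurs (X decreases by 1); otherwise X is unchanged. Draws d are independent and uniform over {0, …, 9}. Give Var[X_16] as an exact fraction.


244/25

X can drop by at most 1 per step and X_0 = 23 > T = 16, so X_t >= 23 − t >= 7 > 0 for every t <= 16: the floor at 0 (the 'and X > 0' condition) never binds. Hence X_16 = X_0 + Σ_{t<16} Y_t with i.i.d. increments Y_t = y(d_t) ∈ {+1, −1, 0}.
Outcome values over d=0..9: [1, 1, 1, 1, 1, -1, -1, 0, 0, 0]
Σy = 3, Σy² = 7, M = 10
μ = 3/10 = 3/10,  σ² = 7/10 − (3/10)² = 61/100
Independent increments: Var[X_16] = 16·σ² = 16·(61/100) = 244/25


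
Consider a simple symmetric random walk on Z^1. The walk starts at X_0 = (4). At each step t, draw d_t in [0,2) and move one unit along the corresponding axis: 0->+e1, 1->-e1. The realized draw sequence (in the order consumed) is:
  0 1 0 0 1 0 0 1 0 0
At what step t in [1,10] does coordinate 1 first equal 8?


10

t=0: X=(4), d=0 → +e1, X_1=(5)
t=1: X=(5), d=1 → -e1, X_2=(4)
t=2: X=(4), d=0 → +e1, X_3=(5)
t=3: X=(5), d=0 → +e1, X_4=(6)
t=4: X=(6), d=1 → -e1, X_5=(5)
t=5: X=(5), d=0 → +e1, X_6=(6)
t=6: X=(6), d=0 → +e1, X_7=(7)
t=7: X=(7), d=1 → -e1, X_8=(6)
t=8: X=(6), d=0 → +e1, X_9=(7)
t=9: X=(7), d=0 → +e1, X_10=(8)


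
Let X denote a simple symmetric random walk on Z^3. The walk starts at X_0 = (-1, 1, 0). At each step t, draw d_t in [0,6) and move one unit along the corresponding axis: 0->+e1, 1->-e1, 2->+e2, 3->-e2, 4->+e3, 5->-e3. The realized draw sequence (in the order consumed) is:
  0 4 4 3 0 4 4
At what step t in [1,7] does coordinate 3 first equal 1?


t=0: X=(-1, 1, 0), d=0 → +e1, X_1=(0, 1, 0)
t=1: X=(0, 1, 0), d=4 → +e3, X_2=(0, 1, 1)
t=2: X=(0, 1, 1), d=4 → +e3, X_3=(0, 1, 2)
t=3: X=(0, 1, 2), d=3 → -e2, X_4=(0, 0, 2)
t=4: X=(0, 0, 2), d=0 → +e1, X_5=(1, 0, 2)
t=5: X=(1, 0, 2), d=4 → +e3, X_6=(1, 0, 3)
t=6: X=(1, 0, 3), d=4 → +e3, X_7=(1, 0, 4)

2


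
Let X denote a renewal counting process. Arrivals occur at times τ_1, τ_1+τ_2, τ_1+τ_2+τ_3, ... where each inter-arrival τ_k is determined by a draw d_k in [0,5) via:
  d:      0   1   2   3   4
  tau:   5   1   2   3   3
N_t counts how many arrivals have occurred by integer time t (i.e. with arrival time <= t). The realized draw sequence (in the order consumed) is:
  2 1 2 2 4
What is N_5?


3

draw d_1=2: τ_1=2, arrival time A_1=2
draw d_2=1: τ_2=1, arrival time A_2=3
draw d_3=2: τ_3=2, arrival time A_3=5
draw d_4=2: τ_4=2, arrival time A_4=7
draw d_5=4: τ_5=3, arrival time A_5=10
N_t over t=0..5: 0:0 1:0 2:1 3:2 4:2 5:3


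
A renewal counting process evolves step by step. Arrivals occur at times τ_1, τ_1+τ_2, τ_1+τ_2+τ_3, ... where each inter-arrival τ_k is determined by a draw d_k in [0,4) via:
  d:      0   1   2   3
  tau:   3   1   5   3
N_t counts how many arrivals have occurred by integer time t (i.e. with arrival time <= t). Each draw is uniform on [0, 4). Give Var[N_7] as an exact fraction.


217886087/268435456

Inter-arrival values over d=0..3: [3, 1, 5, 3]
Each d has probability 1/4, so the pmf of τ is: f(1) = 1/4, f(3) = 1/2, f(5) = 1/4
Let p_n(j) = P(N_n = j), with p_0 = [1]. Condition on τ_1: p_n(0) = P(τ > n), and for j >= 1, p_n(j) = Σ_{k<=n} f(k)·p_{n−k}(j−1)
p_1 = [3/4, 1/4]  (j = 0..1)
p_2 = [3/4, 3/16, 1/16]  (j = 0..2)
p_3 = [1/4, 11/16, 3/64, 1/64]  (j = 0..3)
p_4 = [1/4, 7/16, 19/64, 3/256, 1/256]  (j = 0..4)
p_5 = [0, 11/16, 13/64, 27/256, 3/1024, 1/1024]  (j = 0..5)
p_6 = [0, 5/16, 37/64, 19/256, 35/1024, 3/4096, 1/4096]  (j = 0..6)
p_7 = [0, 5/16, 11/32, 79/256, 25/1024, 43/4096, 3/16384, 1/16384]  (j = 0..7)
E[N_7] = Σ j·p_7(j) = 34037/16384;  E[N_7²] = Σ j²·p_7(j) = 84009/16384
Var[N_7] = 84009/16384 − (34037/16384)² = 217886087/268435456


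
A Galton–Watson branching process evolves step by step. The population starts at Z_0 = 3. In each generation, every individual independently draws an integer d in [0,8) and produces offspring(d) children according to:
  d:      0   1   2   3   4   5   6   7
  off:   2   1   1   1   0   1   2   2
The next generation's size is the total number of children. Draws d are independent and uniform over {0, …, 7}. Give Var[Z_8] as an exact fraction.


533349140625/4294967296

Outcome values over d=0..7: [2, 1, 1, 1, 0, 1, 2, 2]
Σy = 10, Σy² = 16, M = 8
μ = 10/8 = 5/4,  σ² = 16/8 − (5/4)² = 7/16
V_0 = 0, E_0 = 3
V_1 = 7/16·E_0 + (5/4)²·V_0 = 21/16;  E_1 = 15/4
V_2 = 7/16·E_1 + (5/4)²·V_1 = 945/256;  E_2 = 75/16
V_3 = 7/16·E_2 + (5/4)²·V_2 = 32025/4096;  E_3 = 375/64
V_4 = 7/16·E_3 + (5/4)²·V_3 = 968625/65536;  E_4 = 1875/256
V_5 = 7/16·E_4 + (5/4)²·V_4 = 27575625/1048576;  E_5 = 9375/1024
V_6 = 7/16·E_5 + (5/4)²·V_5 = 756590625/16777216;  E_6 = 46875/4096
V_7 = 7/16·E_6 + (5/4)²·V_6 = 20258765625/268435456;  E_7 = 234375/16384
V_8 = 7/16·E_7 + (5/4)²·V_7 = 533349140625/4294967296;  E_8 = 1171875/65536


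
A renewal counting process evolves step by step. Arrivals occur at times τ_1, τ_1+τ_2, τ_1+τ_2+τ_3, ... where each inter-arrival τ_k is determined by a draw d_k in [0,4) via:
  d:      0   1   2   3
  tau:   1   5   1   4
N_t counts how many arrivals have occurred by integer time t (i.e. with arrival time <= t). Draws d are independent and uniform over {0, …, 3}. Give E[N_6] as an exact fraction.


Inter-arrival values over d=0..3: [1, 5, 1, 4]
Each d has probability 1/4, so the pmf of τ is: f(1) = 1/2, f(4) = 1/4, f(5) = 1/4
Renewal equation for m(n) = E[N_n]: condition on τ_1 = k (if k <= n, one arrival plus a fresh copy on the remaining n−k steps): m(n) = F(n) + Σ_{k<=n} f(k)·m(n−k), where F(n) = P(τ <= n) and m(0) = 0
m(1) = F(1) = 1/2
m(2) = F(2) + f(1)·m(1) = 1/2 + 1/2·1/2 = 3/4
m(3) = F(3) + f(1)·m(2) = 1/2 + 1/2·3/4 = 7/8
m(4) = F(4) + f(1)·m(3) = 3/4 + 1/2·7/8 = 19/16
m(5) = F(5) + f(1)·m(4) + f(4)·m(1) = 1 + 1/2·19/16 + 1/4·1/2 = 55/32
m(6) = F(6) + f(1)·m(5) + f(4)·m(2) + f(5)·m(1) = 1 + 1/2·55/32 + 1/4·3/4 + 1/4·1/2 = 139/64
E[N_6] = m(6) = 139/64

139/64


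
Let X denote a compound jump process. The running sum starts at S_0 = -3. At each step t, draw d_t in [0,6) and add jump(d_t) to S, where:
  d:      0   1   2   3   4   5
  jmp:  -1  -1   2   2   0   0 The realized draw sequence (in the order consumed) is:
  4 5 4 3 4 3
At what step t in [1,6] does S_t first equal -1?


t=0: S=-3, d=4, jump=0, S_1=-3
t=1: S=-3, d=5, jump=0, S_2=-3
t=2: S=-3, d=4, jump=0, S_3=-3
t=3: S=-3, d=3, jump=2, S_4=-1
t=4: S=-1, d=4, jump=0, S_5=-1
t=5: S=-1, d=3, jump=2, S_6=1

4


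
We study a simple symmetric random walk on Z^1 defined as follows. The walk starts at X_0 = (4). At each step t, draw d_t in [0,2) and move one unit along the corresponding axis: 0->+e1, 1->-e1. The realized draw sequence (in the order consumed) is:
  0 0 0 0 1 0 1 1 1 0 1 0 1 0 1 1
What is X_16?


t=0: X=(4), d=0 → +e1, X_1=(5)
t=1: X=(5), d=0 → +e1, X_2=(6)
t=2: X=(6), d=0 → +e1, X_3=(7)
t=3: X=(7), d=0 → +e1, X_4=(8)
t=4: X=(8), d=1 → -e1, X_5=(7)
t=5: X=(7), d=0 → +e1, X_6=(8)
t=6: X=(8), d=1 → -e1, X_7=(7)
t=7: X=(7), d=1 → -e1, X_8=(6)
t=8: X=(6), d=1 → -e1, X_9=(5)
t=9: X=(5), d=0 → +e1, X_10=(6)
t=10: X=(6), d=1 → -e1, X_11=(5)
t=11: X=(5), d=0 → +e1, X_12=(6)
t=12: X=(6), d=1 → -e1, X_13=(5)
t=13: X=(5), d=0 → +e1, X_14=(6)
t=14: X=(6), d=1 → -e1, X_15=(5)
t=15: X=(5), d=1 → -e1, X_16=(4)

(4)


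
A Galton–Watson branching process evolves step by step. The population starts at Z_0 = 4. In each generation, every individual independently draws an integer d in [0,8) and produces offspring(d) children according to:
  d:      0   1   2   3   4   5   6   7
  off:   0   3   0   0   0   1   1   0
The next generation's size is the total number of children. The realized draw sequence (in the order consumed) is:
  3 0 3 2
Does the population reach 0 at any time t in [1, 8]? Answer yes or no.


yes

gen 0: Z_0=4, draws=[3, 0, 3, 2], offspring=[0, 0, 0, 0], Z_1=0
gen 1: Z_1=0, draws=[], offspring=[], Z_2=0
gen 2: Z_2=0, draws=[], offspring=[], Z_3=0
gen 3: Z_3=0, draws=[], offspring=[], Z_4=0
gen 4: Z_4=0, draws=[], offspring=[], Z_5=0
gen 5: Z_5=0, draws=[], offspring=[], Z_6=0
gen 6: Z_6=0, draws=[], offspring=[], Z_7=0
gen 7: Z_7=0, draws=[], offspring=[], Z_8=0


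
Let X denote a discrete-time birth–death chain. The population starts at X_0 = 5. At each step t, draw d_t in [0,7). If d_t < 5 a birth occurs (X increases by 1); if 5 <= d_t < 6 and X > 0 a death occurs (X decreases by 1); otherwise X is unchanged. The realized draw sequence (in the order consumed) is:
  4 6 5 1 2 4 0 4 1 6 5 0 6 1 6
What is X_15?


12

t=0: X=5, d=4 → birth, X_1=6
t=1: X=6, d=6 → hold, X_2=6
t=2: X=6, d=5 → death, X_3=5
t=3: X=5, d=1 → birth, X_4=6
t=4: X=6, d=2 → birth, X_5=7
t=5: X=7, d=4 → birth, X_6=8
t=6: X=8, d=0 → birth, X_7=9
t=7: X=9, d=4 → birth, X_8=10
t=8: X=10, d=1 → birth, X_9=11
t=9: X=11, d=6 → hold, X_10=11
t=10: X=11, d=5 → death, X_11=10
t=11: X=10, d=0 → birth, X_12=11
t=12: X=11, d=6 → hold, X_13=11
t=13: X=11, d=1 → birth, X_14=12
t=14: X=12, d=6 → hold, X_15=12


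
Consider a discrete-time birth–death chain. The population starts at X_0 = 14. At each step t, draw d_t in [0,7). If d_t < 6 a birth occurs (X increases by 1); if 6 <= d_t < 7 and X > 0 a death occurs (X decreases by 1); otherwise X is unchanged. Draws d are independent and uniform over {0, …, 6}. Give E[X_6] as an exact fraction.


X can drop by at most 1 per step and X_0 = 14 > T = 6, so X_t >= 14 − t >= 8 > 0 for every t <= 6: the floor at 0 (the 'and X > 0' condition) never binds. Hence X_6 = X_0 + Σ_{t<6} Y_t with i.i.d. increments Y_t = y(d_t) ∈ {+1, −1, 0}.
Outcome values over d=0..6: [1, 1, 1, 1, 1, 1, -1]
Σy = 5, Σy² = 7, M = 7
μ = 5/7 = 5/7,  σ² = 7/7 − (5/7)² = 24/49
E[X_6] = 14 + 6·(5/7) = 128/7

128/7


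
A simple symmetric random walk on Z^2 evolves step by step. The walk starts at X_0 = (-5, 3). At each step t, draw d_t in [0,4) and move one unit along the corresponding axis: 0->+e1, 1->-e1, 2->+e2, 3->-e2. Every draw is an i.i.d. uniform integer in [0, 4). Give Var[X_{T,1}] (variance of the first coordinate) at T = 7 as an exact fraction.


7/2

Outcome values over d=0..3: [1, -1, 0, 0]
Σy = 0, Σy² = 2, M = 4
μ = 0/4 = 0,  σ² = 2/4 − (0)² = 1/2
Independent increments: Var[X_7] = 7·σ² = 7·(1/2) = 7/2


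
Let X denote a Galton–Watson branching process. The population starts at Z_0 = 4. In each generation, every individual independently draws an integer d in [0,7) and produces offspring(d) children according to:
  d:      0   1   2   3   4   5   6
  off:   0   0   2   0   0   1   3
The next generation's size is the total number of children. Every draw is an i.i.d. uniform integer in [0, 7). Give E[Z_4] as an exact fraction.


Outcome values over d=0..6: [0, 0, 2, 0, 0, 1, 3]
Σy = 6, Σy² = 14, M = 7
μ = 6/7 = 6/7,  σ² = 14/7 − (6/7)² = 62/49
E[Z_0] = 4
E[Z_1] = 6/7·E[Z_0] = 24/7
E[Z_2] = 6/7·E[Z_1] = 144/49
E[Z_3] = 6/7·E[Z_2] = 864/343
E[Z_4] = 6/7·E[Z_3] = 5184/2401

5184/2401


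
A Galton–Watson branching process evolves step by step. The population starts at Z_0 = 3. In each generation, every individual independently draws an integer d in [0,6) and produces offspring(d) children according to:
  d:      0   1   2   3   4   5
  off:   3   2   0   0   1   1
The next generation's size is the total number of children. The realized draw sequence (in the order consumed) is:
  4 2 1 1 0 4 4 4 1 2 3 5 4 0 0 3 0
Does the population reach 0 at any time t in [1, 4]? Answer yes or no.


no

gen 0: Z_0=3, draws=[4, 2, 1], offspring=[1, 0, 2], Z_1=3
gen 1: Z_1=3, draws=[1, 0, 4], offspring=[2, 3, 1], Z_2=6
gen 2: Z_2=6, draws=[4, 4, 1, 2, 3, 5], offspring=[1, 1, 2, 0, 0, 1], Z_3=5
gen 3: Z_3=5, draws=[4, 0, 0, 3, 0], offspring=[1, 3, 3, 0, 3], Z_4=10


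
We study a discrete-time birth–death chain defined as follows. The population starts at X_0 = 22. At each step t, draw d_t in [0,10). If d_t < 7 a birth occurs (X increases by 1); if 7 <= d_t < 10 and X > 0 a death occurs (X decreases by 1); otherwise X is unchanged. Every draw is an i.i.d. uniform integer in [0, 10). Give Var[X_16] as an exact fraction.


X can drop by at most 1 per step and X_0 = 22 > T = 16, so X_t >= 22 − t >= 6 > 0 for every t <= 16: the floor at 0 (the 'and X > 0' condition) never binds. Hence X_16 = X_0 + Σ_{t<16} Y_t with i.i.d. increments Y_t = y(d_t) ∈ {+1, −1, 0}.
Outcome values over d=0..9: [1, 1, 1, 1, 1, 1, 1, -1, -1, -1]
Σy = 4, Σy² = 10, M = 10
μ = 4/10 = 2/5,  σ² = 10/10 − (2/5)² = 21/25
Independent increments: Var[X_16] = 16·σ² = 16·(21/25) = 336/25

336/25


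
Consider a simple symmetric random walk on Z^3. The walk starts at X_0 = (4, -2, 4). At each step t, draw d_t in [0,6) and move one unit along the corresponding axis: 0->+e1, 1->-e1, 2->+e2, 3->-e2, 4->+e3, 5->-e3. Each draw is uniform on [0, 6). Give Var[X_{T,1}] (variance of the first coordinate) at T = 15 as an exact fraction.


Outcome values over d=0..5: [1, -1, 0, 0, 0, 0]
Σy = 0, Σy² = 2, M = 6
μ = 0/6 = 0,  σ² = 2/6 − (0)² = 1/3
Independent increments: Var[X_15] = 15·σ² = 15·(1/3) = 5

5


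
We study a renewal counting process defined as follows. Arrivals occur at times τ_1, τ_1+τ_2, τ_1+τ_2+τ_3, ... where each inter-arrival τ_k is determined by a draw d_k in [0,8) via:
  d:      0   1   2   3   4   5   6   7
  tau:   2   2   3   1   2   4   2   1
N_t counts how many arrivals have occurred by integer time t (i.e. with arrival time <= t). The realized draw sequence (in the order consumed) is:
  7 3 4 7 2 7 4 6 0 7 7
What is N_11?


7

draw d_1=7: τ_1=1, arrival time A_1=1
draw d_2=3: τ_2=1, arrival time A_2=2
draw d_3=4: τ_3=2, arrival time A_3=4
draw d_4=7: τ_4=1, arrival time A_4=5
draw d_5=2: τ_5=3, arrival time A_5=8
draw d_6=7: τ_6=1, arrival time A_6=9
draw d_7=4: τ_7=2, arrival time A_7=11
draw d_8=6: τ_8=2, arrival time A_8=13
draw d_9=0: τ_9=2, arrival time A_9=15
draw d_10=7: τ_10=1, arrival time A_10=16
draw d_11=7: τ_11=1, arrival time A_11=17
N_t over t=0..11: 0:0 1:1 2:2 3:2 4:3 5:4 6:4 7:4 8:5 9:6 10:6 11:7


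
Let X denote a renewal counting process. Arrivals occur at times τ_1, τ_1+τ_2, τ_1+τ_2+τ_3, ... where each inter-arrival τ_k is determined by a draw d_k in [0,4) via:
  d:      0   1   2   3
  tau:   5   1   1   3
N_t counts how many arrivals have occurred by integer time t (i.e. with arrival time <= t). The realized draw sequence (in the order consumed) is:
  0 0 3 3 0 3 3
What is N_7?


1

draw d_1=0: τ_1=5, arrival time A_1=5
draw d_2=0: τ_2=5, arrival time A_2=10
draw d_3=3: τ_3=3, arrival time A_3=13
draw d_4=3: τ_4=3, arrival time A_4=16
draw d_5=0: τ_5=5, arrival time A_5=21
draw d_6=3: τ_6=3, arrival time A_6=24
draw d_7=3: τ_7=3, arrival time A_7=27
N_t over t=0..7: 0:0 1:0 2:0 3:0 4:0 5:1 6:1 7:1


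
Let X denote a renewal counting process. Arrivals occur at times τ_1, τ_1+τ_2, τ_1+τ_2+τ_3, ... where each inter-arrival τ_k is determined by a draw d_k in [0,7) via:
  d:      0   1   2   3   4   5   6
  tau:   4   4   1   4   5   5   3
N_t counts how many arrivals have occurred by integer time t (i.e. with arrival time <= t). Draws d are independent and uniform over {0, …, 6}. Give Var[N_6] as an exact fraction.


Inter-arrival values over d=0..6: [4, 4, 1, 4, 5, 5, 3]
Each d has probability 1/7, so the pmf of τ is: f(1) = 1/7, f(3) = 1/7, f(4) = 3/7, f(5) = 2/7
Let p_n(j) = P(N_n = j), with p_0 = [1]. Condition on τ_1: p_n(0) = P(τ > n), and for j >= 1, p_n(j) = Σ_{k<=n} f(k)·p_{n−k}(j−1)
p_1 = [6/7, 1/7]  (j = 0..1)
p_2 = [6/7, 6/49, 1/49]  (j = 0..2)
p_3 = [5/7, 13/49, 6/343, 1/343]  (j = 0..3)
p_4 = [2/7, 32/49, 20/343, 6/2401, 1/2401]  (j = 0..4)
p_5 = [0, 40/49, 59/343, 27/2401, 6/16807, 1/16807]  (j = 0..5)
p_6 = [0, 5/7, 85/343, 86/2401, 34/16807, 6/117649, 1/117649]  (j = 0..6)
E[N_6] = Σ j·p_6(j) = 155975/117649;  E[N_6²] = Σ j²·p_6(j) = 242575/117649
Var[N_6] = 242575/117649 − (155975/117649)² = 4210505550/13841287201

4210505550/13841287201


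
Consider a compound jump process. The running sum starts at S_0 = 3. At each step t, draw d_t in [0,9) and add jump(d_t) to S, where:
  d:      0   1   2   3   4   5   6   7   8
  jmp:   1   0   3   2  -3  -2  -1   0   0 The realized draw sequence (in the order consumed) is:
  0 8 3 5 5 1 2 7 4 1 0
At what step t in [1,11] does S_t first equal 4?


t=0: S=3, d=0, jump=1, S_1=4
t=1: S=4, d=8, jump=0, S_2=4
t=2: S=4, d=3, jump=2, S_3=6
t=3: S=6, d=5, jump=-2, S_4=4
t=4: S=4, d=5, jump=-2, S_5=2
t=5: S=2, d=1, jump=0, S_6=2
t=6: S=2, d=2, jump=3, S_7=5
t=7: S=5, d=7, jump=0, S_8=5
t=8: S=5, d=4, jump=-3, S_9=2
t=9: S=2, d=1, jump=0, S_10=2
t=10: S=2, d=0, jump=1, S_11=3

1


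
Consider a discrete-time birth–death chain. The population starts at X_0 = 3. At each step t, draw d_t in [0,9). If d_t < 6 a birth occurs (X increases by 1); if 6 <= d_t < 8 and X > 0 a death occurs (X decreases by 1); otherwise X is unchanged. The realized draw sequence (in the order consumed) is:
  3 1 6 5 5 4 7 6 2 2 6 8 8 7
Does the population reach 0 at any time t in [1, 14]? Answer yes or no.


t=0: X=3, d=3 → birth, X_1=4
t=1: X=4, d=1 → birth, X_2=5
t=2: X=5, d=6 → death, X_3=4
t=3: X=4, d=5 → birth, X_4=5
t=4: X=5, d=5 → birth, X_5=6
t=5: X=6, d=4 → birth, X_6=7
t=6: X=7, d=7 → death, X_7=6
t=7: X=6, d=6 → death, X_8=5
t=8: X=5, d=2 → birth, X_9=6
t=9: X=6, d=2 → birth, X_10=7
t=10: X=7, d=6 → death, X_11=6
t=11: X=6, d=8 → hold, X_12=6
t=12: X=6, d=8 → hold, X_13=6
t=13: X=6, d=7 → death, X_14=5

no


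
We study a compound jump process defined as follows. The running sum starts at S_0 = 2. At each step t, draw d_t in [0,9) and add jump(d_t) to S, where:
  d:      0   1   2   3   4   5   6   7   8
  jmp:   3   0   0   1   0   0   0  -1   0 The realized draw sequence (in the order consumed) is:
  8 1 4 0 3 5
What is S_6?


t=0: S=2, d=8, jump=0, S_1=2
t=1: S=2, d=1, jump=0, S_2=2
t=2: S=2, d=4, jump=0, S_3=2
t=3: S=2, d=0, jump=3, S_4=5
t=4: S=5, d=3, jump=1, S_5=6
t=5: S=6, d=5, jump=0, S_6=6

6


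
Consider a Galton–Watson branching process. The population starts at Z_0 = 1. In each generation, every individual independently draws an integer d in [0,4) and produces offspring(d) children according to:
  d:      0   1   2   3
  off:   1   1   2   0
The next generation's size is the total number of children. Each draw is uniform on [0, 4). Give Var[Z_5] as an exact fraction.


5/2

Outcome values over d=0..3: [1, 1, 2, 0]
Σy = 4, Σy² = 6, M = 4
μ = 4/4 = 1,  σ² = 6/4 − (1)² = 1/2
V_0 = 0, E_0 = 1
V_1 = 1/2·E_0 + (1)²·V_0 = 1/2;  E_1 = 1
V_2 = 1/2·E_1 + (1)²·V_1 = 1;  E_2 = 1
V_3 = 1/2·E_2 + (1)²·V_2 = 3/2;  E_3 = 1
V_4 = 1/2·E_3 + (1)²·V_3 = 2;  E_4 = 1
V_5 = 1/2·E_4 + (1)²·V_4 = 5/2;  E_5 = 1


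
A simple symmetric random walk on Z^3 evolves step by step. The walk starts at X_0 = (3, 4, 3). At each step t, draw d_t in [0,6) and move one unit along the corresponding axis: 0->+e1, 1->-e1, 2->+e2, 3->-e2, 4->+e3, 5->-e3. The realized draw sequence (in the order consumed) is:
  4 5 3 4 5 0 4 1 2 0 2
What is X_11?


t=0: X=(3, 4, 3), d=4 → +e3, X_1=(3, 4, 4)
t=1: X=(3, 4, 4), d=5 → -e3, X_2=(3, 4, 3)
t=2: X=(3, 4, 3), d=3 → -e2, X_3=(3, 3, 3)
t=3: X=(3, 3, 3), d=4 → +e3, X_4=(3, 3, 4)
t=4: X=(3, 3, 4), d=5 → -e3, X_5=(3, 3, 3)
t=5: X=(3, 3, 3), d=0 → +e1, X_6=(4, 3, 3)
t=6: X=(4, 3, 3), d=4 → +e3, X_7=(4, 3, 4)
t=7: X=(4, 3, 4), d=1 → -e1, X_8=(3, 3, 4)
t=8: X=(3, 3, 4), d=2 → +e2, X_9=(3, 4, 4)
t=9: X=(3, 4, 4), d=0 → +e1, X_10=(4, 4, 4)
t=10: X=(4, 4, 4), d=2 → +e2, X_11=(4, 5, 4)

(4, 5, 4)


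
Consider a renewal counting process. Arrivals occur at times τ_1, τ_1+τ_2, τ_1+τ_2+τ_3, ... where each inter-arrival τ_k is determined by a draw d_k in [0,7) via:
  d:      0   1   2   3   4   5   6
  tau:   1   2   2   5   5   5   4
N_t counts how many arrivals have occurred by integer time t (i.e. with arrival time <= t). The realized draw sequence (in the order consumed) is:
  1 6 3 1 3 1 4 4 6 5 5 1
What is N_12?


draw d_1=1: τ_1=2, arrival time A_1=2
draw d_2=6: τ_2=4, arrival time A_2=6
draw d_3=3: τ_3=5, arrival time A_3=11
draw d_4=1: τ_4=2, arrival time A_4=13
draw d_5=3: τ_5=5, arrival time A_5=18
draw d_6=1: τ_6=2, arrival time A_6=20
draw d_7=4: τ_7=5, arrival time A_7=25
draw d_8=4: τ_8=5, arrival time A_8=30
draw d_9=6: τ_9=4, arrival time A_9=34
draw d_10=5: τ_10=5, arrival time A_10=39
draw d_11=5: τ_11=5, arrival time A_11=44
draw d_12=1: τ_12=2, arrival time A_12=46
N_t over t=0..12: 0:0 1:0 2:1 3:1 4:1 5:1 6:2 7:2 8:2 9:2 10:2 11:3 12:3

3


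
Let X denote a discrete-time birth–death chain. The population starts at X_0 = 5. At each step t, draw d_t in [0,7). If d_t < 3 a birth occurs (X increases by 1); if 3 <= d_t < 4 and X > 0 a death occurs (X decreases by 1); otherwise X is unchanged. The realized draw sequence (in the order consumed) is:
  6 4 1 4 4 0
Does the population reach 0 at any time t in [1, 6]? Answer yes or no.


no

t=0: X=5, d=6 → hold, X_1=5
t=1: X=5, d=4 → hold, X_2=5
t=2: X=5, d=1 → birth, X_3=6
t=3: X=6, d=4 → hold, X_4=6
t=4: X=6, d=4 → hold, X_5=6
t=5: X=6, d=0 → birth, X_6=7


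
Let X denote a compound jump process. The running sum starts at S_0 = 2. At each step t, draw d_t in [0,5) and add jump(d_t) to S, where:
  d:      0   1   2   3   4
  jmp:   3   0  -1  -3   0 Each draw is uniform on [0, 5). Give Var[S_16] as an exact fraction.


Outcome values over d=0..4: [3, 0, -1, -3, 0]
Σy = -1, Σy² = 19, M = 5
μ = -1/5 = -1/5,  σ² = 19/5 − (-1/5)² = 94/25
Independent increments: Var[S_16] = 16·σ² = 16·(94/25) = 1504/25

1504/25


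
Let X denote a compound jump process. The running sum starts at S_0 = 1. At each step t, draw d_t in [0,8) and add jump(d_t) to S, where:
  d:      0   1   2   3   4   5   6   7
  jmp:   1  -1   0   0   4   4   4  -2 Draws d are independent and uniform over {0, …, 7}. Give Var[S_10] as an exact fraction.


415/8

Outcome values over d=0..7: [1, -1, 0, 0, 4, 4, 4, -2]
Σy = 10, Σy² = 54, M = 8
μ = 10/8 = 5/4,  σ² = 54/8 − (5/4)² = 83/16
Independent increments: Var[S_10] = 10·σ² = 10·(83/16) = 415/8


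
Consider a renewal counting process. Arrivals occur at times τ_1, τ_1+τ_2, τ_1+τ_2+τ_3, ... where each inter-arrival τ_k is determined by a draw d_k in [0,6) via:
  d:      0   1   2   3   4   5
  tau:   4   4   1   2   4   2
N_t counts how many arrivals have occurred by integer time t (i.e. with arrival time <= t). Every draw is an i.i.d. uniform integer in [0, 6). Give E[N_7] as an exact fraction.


601747/279936

Inter-arrival values over d=0..5: [4, 4, 1, 2, 4, 2]
Each d has probability 1/6, so the pmf of τ is: f(1) = 1/6, f(2) = 1/3, f(4) = 1/2
Renewal equation for m(n) = E[N_n]: condition on τ_1 = k (if k <= n, one arrival plus a fresh copy on the remaining n−k steps): m(n) = F(n) + Σ_{k<=n} f(k)·m(n−k), where F(n) = P(τ <= n) and m(0) = 0
m(1) = F(1) = 1/6
m(2) = F(2) + f(1)·m(1) = 1/2 + 1/6·1/6 = 19/36
m(3) = F(3) + f(1)·m(2) + f(2)·m(1) = 1/2 + 1/6·19/36 + 1/3·1/6 = 139/216
m(4) = F(4) + f(1)·m(3) + f(2)·m(2) = 1 + 1/6·139/216 + 1/3·19/36 = 1663/1296
m(5) = F(5) + f(1)·m(4) + f(2)·m(3) + f(4)·m(1) = 1 + 1/6·1663/1296 + 1/3·139/216 + 1/2·1/6 = 11755/7776
m(6) = F(6) + f(1)·m(5) + f(2)·m(4) + f(4)·m(2) = 1 + 1/6·11755/7776 + 1/3·1663/1296 + 1/2·19/36 = 90679/46656
m(7) = F(7) + f(1)·m(6) + f(2)·m(5) + f(4)·m(3) = 1 + 1/6·90679/46656 + 1/3·11755/7776 + 1/2·139/216 = 601747/279936
E[N_7] = m(7) = 601747/279936


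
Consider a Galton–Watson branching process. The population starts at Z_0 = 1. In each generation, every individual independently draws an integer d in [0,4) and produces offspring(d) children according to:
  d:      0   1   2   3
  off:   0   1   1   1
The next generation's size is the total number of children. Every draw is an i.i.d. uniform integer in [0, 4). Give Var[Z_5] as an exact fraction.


Outcome values over d=0..3: [0, 1, 1, 1]
Σy = 3, Σy² = 3, M = 4
μ = 3/4 = 3/4,  σ² = 3/4 − (3/4)² = 3/16
V_0 = 0, E_0 = 1
V_1 = 3/16·E_0 + (3/4)²·V_0 = 3/16;  E_1 = 3/4
V_2 = 3/16·E_1 + (3/4)²·V_1 = 63/256;  E_2 = 9/16
V_3 = 3/16·E_2 + (3/4)²·V_2 = 999/4096;  E_3 = 27/64
V_4 = 3/16·E_3 + (3/4)²·V_3 = 14175/65536;  E_4 = 81/256
V_5 = 3/16·E_4 + (3/4)²·V_4 = 189783/1048576;  E_5 = 243/1024

189783/1048576


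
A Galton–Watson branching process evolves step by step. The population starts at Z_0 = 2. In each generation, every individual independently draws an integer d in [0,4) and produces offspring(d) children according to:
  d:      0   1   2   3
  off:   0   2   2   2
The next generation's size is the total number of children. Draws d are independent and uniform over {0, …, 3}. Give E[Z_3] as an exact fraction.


27/4

Outcome values over d=0..3: [0, 2, 2, 2]
Σy = 6, Σy² = 12, M = 4
μ = 6/4 = 3/2,  σ² = 12/4 − (3/2)² = 3/4
E[Z_0] = 2
E[Z_1] = 3/2·E[Z_0] = 3
E[Z_2] = 3/2·E[Z_1] = 9/2
E[Z_3] = 3/2·E[Z_2] = 27/4


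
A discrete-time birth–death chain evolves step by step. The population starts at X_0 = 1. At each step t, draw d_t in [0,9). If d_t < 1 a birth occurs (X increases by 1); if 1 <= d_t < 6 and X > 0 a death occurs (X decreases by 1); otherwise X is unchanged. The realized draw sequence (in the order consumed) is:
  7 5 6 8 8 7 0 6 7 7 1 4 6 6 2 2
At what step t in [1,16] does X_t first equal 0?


2

t=0: X=1, d=7 → hold, X_1=1
t=1: X=1, d=5 → death, X_2=0
t=2: X=0, d=6 → hold, X_3=0
t=3: X=0, d=8 → hold, X_4=0
t=4: X=0, d=8 → hold, X_5=0
t=5: X=0, d=7 → hold, X_6=0
t=6: X=0, d=0 → birth, X_7=1
t=7: X=1, d=6 → hold, X_8=1
t=8: X=1, d=7 → hold, X_9=1
t=9: X=1, d=7 → hold, X_10=1
t=10: X=1, d=1 → death, X_11=0
t=11: X=0, d=4 → hold, X_12=0
t=12: X=0, d=6 → hold, X_13=0
t=13: X=0, d=6 → hold, X_14=0
t=14: X=0, d=2 → hold, X_15=0
t=15: X=0, d=2 → hold, X_16=0


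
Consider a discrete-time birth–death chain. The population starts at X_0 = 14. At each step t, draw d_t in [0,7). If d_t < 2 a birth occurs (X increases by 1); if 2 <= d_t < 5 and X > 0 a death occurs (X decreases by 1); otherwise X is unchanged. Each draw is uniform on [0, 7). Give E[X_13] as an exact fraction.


85/7

X can drop by at most 1 per step and X_0 = 14 > T = 13, so X_t >= 14 − t >= 1 > 0 for every t <= 13: the floor at 0 (the 'and X > 0' condition) never binds. Hence X_13 = X_0 + Σ_{t<13} Y_t with i.i.d. increments Y_t = y(d_t) ∈ {+1, −1, 0}.
Outcome values over d=0..6: [1, 1, -1, -1, -1, 0, 0]
Σy = -1, Σy² = 5, M = 7
μ = -1/7 = -1/7,  σ² = 5/7 − (-1/7)² = 34/49
E[X_13] = 14 + 13·(-1/7) = 85/7


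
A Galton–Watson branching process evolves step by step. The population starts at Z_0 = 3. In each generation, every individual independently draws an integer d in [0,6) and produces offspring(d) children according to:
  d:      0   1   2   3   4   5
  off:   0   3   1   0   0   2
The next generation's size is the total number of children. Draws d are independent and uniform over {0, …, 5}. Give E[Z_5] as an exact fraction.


3

Outcome values over d=0..5: [0, 3, 1, 0, 0, 2]
Σy = 6, Σy² = 14, M = 6
μ = 6/6 = 1,  σ² = 14/6 − (1)² = 4/3
E[Z_0] = 3
E[Z_1] = 1·E[Z_0] = 3
E[Z_2] = 1·E[Z_1] = 3
E[Z_3] = 1·E[Z_2] = 3
E[Z_4] = 1·E[Z_3] = 3
E[Z_5] = 1·E[Z_4] = 3


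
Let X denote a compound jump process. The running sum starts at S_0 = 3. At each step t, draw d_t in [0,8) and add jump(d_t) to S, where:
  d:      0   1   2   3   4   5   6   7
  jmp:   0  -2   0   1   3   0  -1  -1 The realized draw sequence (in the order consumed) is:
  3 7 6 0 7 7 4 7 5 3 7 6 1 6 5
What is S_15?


-2

t=0: S=3, d=3, jump=1, S_1=4
t=1: S=4, d=7, jump=-1, S_2=3
t=2: S=3, d=6, jump=-1, S_3=2
t=3: S=2, d=0, jump=0, S_4=2
t=4: S=2, d=7, jump=-1, S_5=1
t=5: S=1, d=7, jump=-1, S_6=0
t=6: S=0, d=4, jump=3, S_7=3
t=7: S=3, d=7, jump=-1, S_8=2
t=8: S=2, d=5, jump=0, S_9=2
t=9: S=2, d=3, jump=1, S_10=3
t=10: S=3, d=7, jump=-1, S_11=2
t=11: S=2, d=6, jump=-1, S_12=1
t=12: S=1, d=1, jump=-2, S_13=-1
t=13: S=-1, d=6, jump=-1, S_14=-2
t=14: S=-2, d=5, jump=0, S_15=-2


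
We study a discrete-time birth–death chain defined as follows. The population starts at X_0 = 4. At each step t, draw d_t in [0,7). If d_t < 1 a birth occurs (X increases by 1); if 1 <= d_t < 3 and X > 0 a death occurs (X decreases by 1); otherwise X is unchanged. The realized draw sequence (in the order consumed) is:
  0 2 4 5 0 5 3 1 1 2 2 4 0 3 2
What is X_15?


1

t=0: X=4, d=0 → birth, X_1=5
t=1: X=5, d=2 → death, X_2=4
t=2: X=4, d=4 → hold, X_3=4
t=3: X=4, d=5 → hold, X_4=4
t=4: X=4, d=0 → birth, X_5=5
t=5: X=5, d=5 → hold, X_6=5
t=6: X=5, d=3 → hold, X_7=5
t=7: X=5, d=1 → death, X_8=4
t=8: X=4, d=1 → death, X_9=3
t=9: X=3, d=2 → death, X_10=2
t=10: X=2, d=2 → death, X_11=1
t=11: X=1, d=4 → hold, X_12=1
t=12: X=1, d=0 → birth, X_13=2
t=13: X=2, d=3 → hold, X_14=2
t=14: X=2, d=2 → death, X_15=1


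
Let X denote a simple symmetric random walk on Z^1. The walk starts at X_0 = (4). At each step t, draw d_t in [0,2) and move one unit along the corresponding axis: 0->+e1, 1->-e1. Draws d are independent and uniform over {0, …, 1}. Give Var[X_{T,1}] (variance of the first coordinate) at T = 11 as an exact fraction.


Outcome values over d=0..1: [1, -1]
Σy = 0, Σy² = 2, M = 2
μ = 0/2 = 0,  σ² = 2/2 − (0)² = 1
Independent increments: Var[X_11] = 11·σ² = 11·(1) = 11

11


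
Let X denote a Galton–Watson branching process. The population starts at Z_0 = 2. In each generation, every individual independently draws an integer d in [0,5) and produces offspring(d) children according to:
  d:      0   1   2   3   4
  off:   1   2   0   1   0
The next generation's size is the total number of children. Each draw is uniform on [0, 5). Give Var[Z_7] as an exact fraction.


7080951808/6103515625

Outcome values over d=0..4: [1, 2, 0, 1, 0]
Σy = 4, Σy² = 6, M = 5
μ = 4/5 = 4/5,  σ² = 6/5 − (4/5)² = 14/25
V_0 = 0, E_0 = 2
V_1 = 14/25·E_0 + (4/5)²·V_0 = 28/25;  E_1 = 8/5
V_2 = 14/25·E_1 + (4/5)²·V_1 = 1008/625;  E_2 = 32/25
V_3 = 14/25·E_2 + (4/5)²·V_2 = 27328/15625;  E_3 = 128/125
V_4 = 14/25·E_3 + (4/5)²·V_3 = 661248/390625;  E_4 = 512/625
V_5 = 14/25·E_4 + (4/5)²·V_4 = 15059968/9765625;  E_5 = 2048/3125
V_6 = 14/25·E_5 + (4/5)²·V_5 = 330559488/244140625;  E_6 = 8192/15625
V_7 = 14/25·E_6 + (4/5)²·V_6 = 7080951808/6103515625;  E_7 = 32768/78125
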